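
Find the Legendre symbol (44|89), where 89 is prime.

1

Euler's criterion: (44/89) ≡ 44^44 (mod 89).
44^2 ≡ 67 (mod 89)
44^4 ≡ 39 (mod 89)
44^8 ≡ 8 (mod 89)
44^16 ≡ 64 (mod 89)
44^32 ≡ 2 (mod 89)
44^44 = 44^(32+8+4) ≡ 1 (mod 89).
Result is 1, so (44/89) = 1.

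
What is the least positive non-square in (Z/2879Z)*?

(2/2879) = +1, so 2 is a residue.
(3/2879) = +1, so 3 is a residue.
(4/2879) = +1, so 4 is a residue.
(5/2879) = +1, so 5 is a residue.
(6/2879) = +1, so 6 is a residue.
(7/2879) = −1, so 7 is the smallest positive non-residue mod 2879.

7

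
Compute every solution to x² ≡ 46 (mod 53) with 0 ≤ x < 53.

53 ≡ 1 (mod 4), so we find a root by search.
Trying successive values, 24² = 576 ≡ 46 (mod 53). The other root is 53 − 24 = 29.

24, 29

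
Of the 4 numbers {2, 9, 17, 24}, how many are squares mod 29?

2

(2/29) = -1 → non-residue.
(9/29) = +1 → QR.
(17/29) = -1 → non-residue.
(24/29) = +1 → QR.
Total quadratic residues among the 4: 2.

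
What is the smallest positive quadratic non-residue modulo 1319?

(2/1319) = +1, so 2 is a residue.
(3/1319) = +1, so 3 is a residue.
(4/1319) = +1, so 4 is a residue.
(5/1319) = +1, so 5 is a residue.
(6/1319) = +1, so 6 is a residue.
(7/1319) = +1, so 7 is a residue.
(8/1319) = +1, so 8 is a residue.
(9/1319) = +1, so 9 is a residue.
(10/1319) = +1, so 10 is a residue.
(11/1319) = +1, so 11 is a residue.
(12/1319) = +1, so 12 is a residue.
(13/1319) = −1, so 13 is the smallest positive non-residue mod 1319.

13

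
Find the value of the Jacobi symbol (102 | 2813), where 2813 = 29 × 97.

1

Pull out 2: since 2813 ≡ 5 (mod 8), (2/2813) = -1.
Reciprocity: 51 ≡ 3 and 2813 ≡ 1 (mod 4), so (51/2813) = +(2813/51).
Reduce top mod 51: now compute (8/51).
Pull out 2^3: since 51 ≡ 3 (mod 8), (2/51) = -1, so (2/51)^3 = -1.
Reached (1/51) = 1. Collecting the sign flips along the way, the symbol is +1.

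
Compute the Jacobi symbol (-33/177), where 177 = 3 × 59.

First reduce: -33 ≡ 144 (mod 177).
Pull out 2^4: since 177 ≡ 1 (mod 8), (2/177) = +1, so (2/177)^4 = +1.
Reciprocity: 9 ≡ 1 and 177 ≡ 1 (mod 4), so (9/177) = +(177/9).
Reduce top mod 9: now compute (6/9).
Pull out 2: since 9 ≡ 1 (mod 8), (2/9) = +1.
Reciprocity: 3 ≡ 3 and 9 ≡ 1 (mod 4), so (3/9) = +(9/3).
Reduce top mod 3: now compute (0/3).
Top reduces to 0: gcd > 1, so the symbol is 0.

0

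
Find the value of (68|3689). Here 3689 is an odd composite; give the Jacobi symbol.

0

Pull out 2^2: since 3689 ≡ 1 (mod 8), (2/3689) = +1, so (2/3689)^2 = +1.
Reciprocity: 17 ≡ 1 and 3689 ≡ 1 (mod 4), so (17/3689) = +(3689/17).
Reduce top mod 17: now compute (0/17).
Top reduces to 0: gcd > 1, so the symbol is 0.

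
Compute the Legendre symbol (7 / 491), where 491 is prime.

Reciprocity: 7 ≡ 3 and 491 ≡ 3 (mod 4), so (7/491) = −(491/7).
Reduce top mod 7: now compute (1/7).
Reached (1/7) = 1. Collecting the sign flips along the way, the symbol is -1.

-1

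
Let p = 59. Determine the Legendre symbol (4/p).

1

Pull out 2^2: since 59 ≡ 3 (mod 8), (2/59) = -1, so (2/59)^2 = +1.
Reached (1/59) = 1. Collecting the sign flips along the way, the symbol is +1.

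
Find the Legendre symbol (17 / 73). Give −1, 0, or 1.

Reciprocity: 17 ≡ 1 and 73 ≡ 1 (mod 4), so (17/73) = +(73/17).
Reduce top mod 17: now compute (5/17).
Reciprocity: 5 ≡ 1 and 17 ≡ 1 (mod 4), so (5/17) = +(17/5).
Reduce top mod 5: now compute (2/5).
Pull out 2: since 5 ≡ 5 (mod 8), (2/5) = -1.
Reached (1/5) = 1. Collecting the sign flips along the way, the symbol is -1.

-1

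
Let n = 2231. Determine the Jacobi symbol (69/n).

Reciprocity: 69 ≡ 1 and 2231 ≡ 3 (mod 4), so (69/2231) = +(2231/69).
Reduce top mod 69: now compute (23/69).
Reciprocity: 23 ≡ 3 and 69 ≡ 1 (mod 4), so (23/69) = +(69/23).
Reduce top mod 23: now compute (0/23).
Top reduces to 0: gcd > 1, so the symbol is 0.

0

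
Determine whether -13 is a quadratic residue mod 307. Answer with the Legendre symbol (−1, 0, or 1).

1

First reduce: -13 ≡ 294 (mod 307).
Pull out 2: since 307 ≡ 3 (mod 8), (2/307) = -1.
Reciprocity: 147 ≡ 3 and 307 ≡ 3 (mod 4), so (147/307) = −(307/147).
Reduce top mod 147: now compute (13/147).
Reciprocity: 13 ≡ 1 and 147 ≡ 3 (mod 4), so (13/147) = +(147/13).
Reduce top mod 13: now compute (4/13).
Pull out 2^2: since 13 ≡ 5 (mod 8), (2/13) = -1, so (2/13)^2 = +1.
Reached (1/13) = 1. Collecting the sign flips along the way, the symbol is +1.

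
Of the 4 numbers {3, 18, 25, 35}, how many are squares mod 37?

2

(3/37) = +1 → QR.
(18/37) = -1 → non-residue.
(25/37) = +1 → QR.
(35/37) = -1 → non-residue.
Total quadratic residues among the 4: 2.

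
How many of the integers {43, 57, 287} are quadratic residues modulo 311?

0

(43/311) = -1 → non-residue.
(57/311) = -1 → non-residue.
(287/311) = -1 → non-residue.
Total quadratic residues among the 3: 0.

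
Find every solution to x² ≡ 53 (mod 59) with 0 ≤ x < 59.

Since 59 ≡ 3 (mod 4), a square root of 53 is 53^((59+1)/4) = 53^15 mod 59.
Repeated squaring: 53^2≡36, 53^4≡57, 53^8≡4 (mod 59).
53^15 = 53^(8+4+2+1) ≡ 17 (mod 59).
Check: 17² = 289 ≡ 53 (mod 59). The two roots are 17 and 42.

17, 42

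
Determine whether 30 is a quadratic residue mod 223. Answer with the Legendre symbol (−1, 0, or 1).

Euler's criterion: (30/223) ≡ 30^111 (mod 223).
30^2 ≡ 8 (mod 223)
30^4 ≡ 64 (mod 223)
30^8 ≡ 82 (mod 223)
30^16 ≡ 34 (mod 223)
30^32 ≡ 41 (mod 223)
30^64 ≡ 120 (mod 223)
30^111 = 30^(64+32+8+4+2+1) ≡ 1 (mod 223).
Result is 1, so (30/223) = 1.

1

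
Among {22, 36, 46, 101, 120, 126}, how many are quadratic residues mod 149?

(22/149) = +1 → QR.
(36/149) = +1 → QR.
(46/149) = +1 → QR.
(101/149) = -1 → non-residue.
(120/149) = +1 → QR.
(126/149) = -1 → non-residue.
Total quadratic residues among the 6: 4.

4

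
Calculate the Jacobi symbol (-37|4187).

1

First reduce: -37 ≡ 4150 (mod 4187).
Pull out 2: since 4187 ≡ 3 (mod 8), (2/4187) = -1.
Reciprocity: 2075 ≡ 3 and 4187 ≡ 3 (mod 4), so (2075/4187) = −(4187/2075).
Reduce top mod 2075: now compute (37/2075).
Reciprocity: 37 ≡ 1 and 2075 ≡ 3 (mod 4), so (37/2075) = +(2075/37).
Reduce top mod 37: now compute (3/37).
Reciprocity: 3 ≡ 3 and 37 ≡ 1 (mod 4), so (3/37) = +(37/3).
Reduce top mod 3: now compute (1/3).
Reached (1/3) = 1. Collecting the sign flips along the way, the symbol is +1.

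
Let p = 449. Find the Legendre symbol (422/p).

-1

Pull out 2: since 449 ≡ 1 (mod 8), (2/449) = +1.
Reciprocity: 211 ≡ 3 and 449 ≡ 1 (mod 4), so (211/449) = +(449/211).
Reduce top mod 211: now compute (27/211).
Reciprocity: 27 ≡ 3 and 211 ≡ 3 (mod 4), so (27/211) = −(211/27).
Reduce top mod 27: now compute (22/27).
Pull out 2: since 27 ≡ 3 (mod 8), (2/27) = -1.
Reciprocity: 11 ≡ 3 and 27 ≡ 3 (mod 4), so (11/27) = −(27/11).
Reduce top mod 11: now compute (5/11).
Reciprocity: 5 ≡ 1 and 11 ≡ 3 (mod 4), so (5/11) = +(11/5).
Reduce top mod 5: now compute (1/5).
Reached (1/5) = 1. Collecting the sign flips along the way, the symbol is -1.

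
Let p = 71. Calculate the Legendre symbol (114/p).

Euler's criterion: (114/71) ≡ 43^35 (mod 71).
43^2 ≡ 3 (mod 71)
43^4 ≡ 9 (mod 71)
43^8 ≡ 10 (mod 71)
43^16 ≡ 29 (mod 71)
43^32 ≡ 60 (mod 71)
43^35 = 43^(32+2+1) ≡ 1 (mod 71).
Result is 1, so (114/71) = 1.

1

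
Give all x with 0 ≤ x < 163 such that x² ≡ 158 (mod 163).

Since 163 ≡ 3 (mod 4), a square root of 158 is 158^((163+1)/4) = 158^41 mod 163.
Repeated squaring: 158^2≡25, 158^4≡136, 158^8≡77, 158^16≡61, 158^32≡135 (mod 163).
158^41 = 158^(32+8+1) ≡ 22 (mod 163).
Check: 22² = 484 ≡ 158 (mod 163). The two roots are 22 and 141.

22, 141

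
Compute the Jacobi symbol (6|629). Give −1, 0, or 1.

Pull out 2: since 629 ≡ 5 (mod 8), (2/629) = -1.
Reciprocity: 3 ≡ 3 and 629 ≡ 1 (mod 4), so (3/629) = +(629/3).
Reduce top mod 3: now compute (2/3).
Pull out 2: since 3 ≡ 3 (mod 8), (2/3) = -1.
Reached (1/3) = 1. Collecting the sign flips along the way, the symbol is +1.

1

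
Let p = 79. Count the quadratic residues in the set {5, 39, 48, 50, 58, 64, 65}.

4

(5/79) = +1 → QR.
(39/79) = -1 → non-residue.
(48/79) = -1 → non-residue.
(50/79) = +1 → QR.
(58/79) = -1 → non-residue.
(64/79) = +1 → QR.
(65/79) = +1 → QR.
Total quadratic residues among the 7: 4.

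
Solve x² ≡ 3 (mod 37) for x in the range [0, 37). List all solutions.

37 ≡ 1 (mod 4), so we find a root by search.
Trying successive values, 15² = 225 ≡ 3 (mod 37). The other root is 37 − 15 = 22.

15, 22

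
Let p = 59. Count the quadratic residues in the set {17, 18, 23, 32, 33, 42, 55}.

1

(17/59) = +1 → QR.
(18/59) = -1 → non-residue.
(23/59) = -1 → non-residue.
(32/59) = -1 → non-residue.
(33/59) = -1 → non-residue.
(42/59) = -1 → non-residue.
(55/59) = -1 → non-residue.
Total quadratic residues among the 7: 1.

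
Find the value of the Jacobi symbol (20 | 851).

Pull out 2^2: since 851 ≡ 3 (mod 8), (2/851) = -1, so (2/851)^2 = +1.
Reciprocity: 5 ≡ 1 and 851 ≡ 3 (mod 4), so (5/851) = +(851/5).
Reduce top mod 5: now compute (1/5).
Reached (1/5) = 1. Collecting the sign flips along the way, the symbol is +1.

1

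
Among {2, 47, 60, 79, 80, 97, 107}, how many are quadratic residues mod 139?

4

(2/139) = -1 → non-residue.
(47/139) = +1 → QR.
(60/139) = -1 → non-residue.
(79/139) = +1 → QR.
(80/139) = +1 → QR.
(97/139) = -1 → non-residue.
(107/139) = +1 → QR.
Total quadratic residues among the 7: 4.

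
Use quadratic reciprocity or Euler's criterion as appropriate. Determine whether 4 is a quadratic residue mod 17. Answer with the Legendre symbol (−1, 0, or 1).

1

Pull out 2^2: since 17 ≡ 1 (mod 8), (2/17) = +1, so (2/17)^2 = +1.
Reached (1/17) = 1. Collecting the sign flips along the way, the symbol is +1.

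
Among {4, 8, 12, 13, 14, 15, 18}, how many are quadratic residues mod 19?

(4/19) = +1 → QR.
(8/19) = -1 → non-residue.
(12/19) = -1 → non-residue.
(13/19) = -1 → non-residue.
(14/19) = -1 → non-residue.
(15/19) = -1 → non-residue.
(18/19) = -1 → non-residue.
Total quadratic residues among the 7: 1.

1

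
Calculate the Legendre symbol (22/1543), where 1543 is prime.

Pull out 2: since 1543 ≡ 7 (mod 8), (2/1543) = +1.
Reciprocity: 11 ≡ 3 and 1543 ≡ 3 (mod 4), so (11/1543) = −(1543/11).
Reduce top mod 11: now compute (3/11).
Reciprocity: 3 ≡ 3 and 11 ≡ 3 (mod 4), so (3/11) = −(11/3).
Reduce top mod 3: now compute (2/3).
Pull out 2: since 3 ≡ 3 (mod 8), (2/3) = -1.
Reached (1/3) = 1. Collecting the sign flips along the way, the symbol is -1.

-1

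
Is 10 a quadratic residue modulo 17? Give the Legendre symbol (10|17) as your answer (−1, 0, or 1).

Pull out 2: since 17 ≡ 1 (mod 8), (2/17) = +1.
Reciprocity: 5 ≡ 1 and 17 ≡ 1 (mod 4), so (5/17) = +(17/5).
Reduce top mod 5: now compute (2/5).
Pull out 2: since 5 ≡ 5 (mod 8), (2/5) = -1.
Reached (1/5) = 1. Collecting the sign flips along the way, the symbol is -1.

-1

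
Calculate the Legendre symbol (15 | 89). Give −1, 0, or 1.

Euler's criterion: (15/89) ≡ 15^44 (mod 89).
15^2 ≡ 47 (mod 89)
15^4 ≡ 73 (mod 89)
15^8 ≡ 78 (mod 89)
15^16 ≡ 32 (mod 89)
15^32 ≡ 45 (mod 89)
15^44 = 15^(32+8+4) ≡ 88 (mod 89).
Result is 88 ≡ −1, so (15/89) = −1.

-1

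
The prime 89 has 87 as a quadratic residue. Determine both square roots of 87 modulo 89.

40, 49

89 ≡ 1 (mod 4), so we find a root by search.
Trying successive values, 40² = 1600 ≡ 87 (mod 89). The other root is 89 − 40 = 49.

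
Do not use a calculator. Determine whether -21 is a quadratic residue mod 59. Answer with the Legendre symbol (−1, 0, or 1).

-1

First reduce: -21 ≡ 38 (mod 59).
Pull out 2: since 59 ≡ 3 (mod 8), (2/59) = -1.
Reciprocity: 19 ≡ 3 and 59 ≡ 3 (mod 4), so (19/59) = −(59/19).
Reduce top mod 19: now compute (2/19).
Pull out 2: since 19 ≡ 3 (mod 8), (2/19) = -1.
Reached (1/19) = 1. Collecting the sign flips along the way, the symbol is -1.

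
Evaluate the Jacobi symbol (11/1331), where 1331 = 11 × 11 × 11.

Reciprocity: 11 ≡ 3 and 1331 ≡ 3 (mod 4), so (11/1331) = −(1331/11).
Reduce top mod 11: now compute (0/11).
Top reduces to 0: gcd > 1, so the symbol is 0.

0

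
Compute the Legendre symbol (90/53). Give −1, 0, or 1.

1

Euler's criterion: (90/53) ≡ 37^26 (mod 53).
37^2 ≡ 44 (mod 53)
37^4 ≡ 28 (mod 53)
37^8 ≡ 42 (mod 53)
37^16 ≡ 15 (mod 53)
37^26 = 37^(16+8+2) ≡ 1 (mod 53).
Result is 1, so (90/53) = 1.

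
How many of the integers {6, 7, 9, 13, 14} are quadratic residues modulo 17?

(6/17) = -1 → non-residue.
(7/17) = -1 → non-residue.
(9/17) = +1 → QR.
(13/17) = +1 → QR.
(14/17) = -1 → non-residue.
Total quadratic residues among the 5: 2.

2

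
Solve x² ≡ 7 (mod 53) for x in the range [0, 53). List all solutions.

22, 31

53 ≡ 1 (mod 4), so we find a root by search.
Trying successive values, 22² = 484 ≡ 7 (mod 53). The other root is 53 − 22 = 31.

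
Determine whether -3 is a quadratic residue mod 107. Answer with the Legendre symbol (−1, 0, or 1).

Euler's criterion: (-3/107) ≡ 104^53 (mod 107).
104^2 ≡ 9 (mod 107)
104^4 ≡ 81 (mod 107)
104^8 ≡ 34 (mod 107)
104^16 ≡ 86 (mod 107)
104^32 ≡ 13 (mod 107)
104^53 = 104^(32+16+4+1) ≡ 106 (mod 107).
Result is 106 ≡ −1, so (-3/107) = −1.

-1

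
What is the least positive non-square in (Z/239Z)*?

(2/239) = +1, so 2 is a residue.
(3/239) = +1, so 3 is a residue.
(4/239) = +1, so 4 is a residue.
(5/239) = +1, so 5 is a residue.
(6/239) = +1, so 6 is a residue.
(7/239) = −1, so 7 is the smallest positive non-residue mod 239.

7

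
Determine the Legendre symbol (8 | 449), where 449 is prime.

1

Pull out 2^3: since 449 ≡ 1 (mod 8), (2/449) = +1, so (2/449)^3 = +1.
Reached (1/449) = 1. Collecting the sign flips along the way, the symbol is +1.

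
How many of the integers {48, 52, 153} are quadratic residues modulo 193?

(48/193) = +1 → QR.
(52/193) = -1 → non-residue.
(153/193) = -1 → non-residue.
Total quadratic residues among the 3: 1.

1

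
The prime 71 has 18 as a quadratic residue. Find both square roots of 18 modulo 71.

35, 36

Since 71 ≡ 3 (mod 4), a square root of 18 is 18^((71+1)/4) = 18^18 mod 71.
Repeated squaring: 18^2≡40, 18^4≡38, 18^8≡24, 18^16≡8 (mod 71).
18^18 = 18^(16+2) ≡ 36 (mod 71).
Check: 36² = 1296 ≡ 18 (mod 71). The two roots are 35 and 36.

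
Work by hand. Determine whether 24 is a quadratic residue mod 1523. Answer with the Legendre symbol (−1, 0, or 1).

-1

Pull out 2^3: since 1523 ≡ 3 (mod 8), (2/1523) = -1, so (2/1523)^3 = -1.
Reciprocity: 3 ≡ 3 and 1523 ≡ 3 (mod 4), so (3/1523) = −(1523/3).
Reduce top mod 3: now compute (2/3).
Pull out 2: since 3 ≡ 3 (mod 8), (2/3) = -1.
Reached (1/3) = 1. Collecting the sign flips along the way, the symbol is -1.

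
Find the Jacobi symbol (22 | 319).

0

Pull out 2: since 319 ≡ 7 (mod 8), (2/319) = +1.
Reciprocity: 11 ≡ 3 and 319 ≡ 3 (mod 4), so (11/319) = −(319/11).
Reduce top mod 11: now compute (0/11).
Top reduces to 0: gcd > 1, so the symbol is 0.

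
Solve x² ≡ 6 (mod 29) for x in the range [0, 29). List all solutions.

8, 21

29 ≡ 1 (mod 4), so we find a root by search.
Trying successive values, 8² = 64 ≡ 6 (mod 29). The other root is 29 − 8 = 21.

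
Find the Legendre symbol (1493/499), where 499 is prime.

First reduce: 1493 ≡ 495 (mod 499).
Reciprocity: 495 ≡ 3 and 499 ≡ 3 (mod 4), so (495/499) = −(499/495).
Reduce top mod 495: now compute (4/495).
Pull out 2^2: since 495 ≡ 7 (mod 8), (2/495) = +1, so (2/495)^2 = +1.
Reached (1/495) = 1. Collecting the sign flips along the way, the symbol is -1.

-1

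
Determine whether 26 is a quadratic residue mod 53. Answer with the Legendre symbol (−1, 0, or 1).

Pull out 2: since 53 ≡ 5 (mod 8), (2/53) = -1.
Reciprocity: 13 ≡ 1 and 53 ≡ 1 (mod 4), so (13/53) = +(53/13).
Reduce top mod 13: now compute (1/13).
Reached (1/13) = 1. Collecting the sign flips along the way, the symbol is -1.

-1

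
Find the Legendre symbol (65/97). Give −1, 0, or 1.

Euler's criterion: (65/97) ≡ 65^48 (mod 97).
65^2 ≡ 54 (mod 97)
65^4 ≡ 6 (mod 97)
65^8 ≡ 36 (mod 97)
65^16 ≡ 35 (mod 97)
65^32 ≡ 61 (mod 97)
65^48 = 65^(32+16) ≡ 1 (mod 97).
Result is 1, so (65/97) = 1.

1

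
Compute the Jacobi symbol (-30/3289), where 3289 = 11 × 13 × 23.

First reduce: -30 ≡ 3259 (mod 3289).
Reciprocity: 3259 ≡ 3 and 3289 ≡ 1 (mod 4), so (3259/3289) = +(3289/3259).
Reduce top mod 3259: now compute (30/3259).
Pull out 2: since 3259 ≡ 3 (mod 8), (2/3259) = -1.
Reciprocity: 15 ≡ 3 and 3259 ≡ 3 (mod 4), so (15/3259) = −(3259/15).
Reduce top mod 15: now compute (4/15).
Pull out 2^2: since 15 ≡ 7 (mod 8), (2/15) = +1, so (2/15)^2 = +1.
Reached (1/15) = 1. Collecting the sign flips along the way, the symbol is +1.

1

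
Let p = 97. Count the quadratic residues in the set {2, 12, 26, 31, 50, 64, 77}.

(2/97) = +1 → QR.
(12/97) = +1 → QR.
(26/97) = -1 → non-residue.
(31/97) = +1 → QR.
(50/97) = +1 → QR.
(64/97) = +1 → QR.
(77/97) = -1 → non-residue.
Total quadratic residues among the 7: 5.

5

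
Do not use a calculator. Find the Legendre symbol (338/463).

1

Euler's criterion: (338/463) ≡ 338^231 (mod 463).
338^2 ≡ 346 (mod 463)
338^4 ≡ 262 (mod 463)
338^8 ≡ 120 (mod 463)
338^16 ≡ 47 (mod 463)
338^32 ≡ 357 (mod 463)
338^64 ≡ 124 (mod 463)
338^128 ≡ 97 (mod 463)
338^231 = 338^(128+64+32+4+2+1) ≡ 1 (mod 463).
Result is 1, so (338/463) = 1.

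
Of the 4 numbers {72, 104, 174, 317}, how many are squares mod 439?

(72/439) = +1 → QR.
(104/439) = +1 → QR.
(174/439) = -1 → non-residue.
(317/439) = -1 → non-residue.
Total quadratic residues among the 4: 2.

2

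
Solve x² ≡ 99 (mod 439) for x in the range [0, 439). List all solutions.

67, 372

Since 439 ≡ 3 (mod 4), a square root of 99 is 99^((439+1)/4) = 99^110 mod 439.
Repeated squaring: 99^2≡143, 99^4≡255, 99^8≡53, 99^16≡175, 99^32≡334, 99^64≡50 (mod 439).
99^110 = 99^(64+32+8+4+2) ≡ 372 (mod 439).
Check: 372² = 138384 ≡ 99 (mod 439). The two roots are 67 and 372.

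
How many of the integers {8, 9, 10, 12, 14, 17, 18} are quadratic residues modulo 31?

(8/31) = +1 → QR.
(9/31) = +1 → QR.
(10/31) = +1 → QR.
(12/31) = -1 → non-residue.
(14/31) = +1 → QR.
(17/31) = -1 → non-residue.
(18/31) = +1 → QR.
Total quadratic residues among the 7: 5.

5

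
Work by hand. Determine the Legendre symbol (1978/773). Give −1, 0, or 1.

-1

First reduce: 1978 ≡ 432 (mod 773).
Pull out 2^4: since 773 ≡ 5 (mod 8), (2/773) = -1, so (2/773)^4 = +1.
Reciprocity: 27 ≡ 3 and 773 ≡ 1 (mod 4), so (27/773) = +(773/27).
Reduce top mod 27: now compute (17/27).
Reciprocity: 17 ≡ 1 and 27 ≡ 3 (mod 4), so (17/27) = +(27/17).
Reduce top mod 17: now compute (10/17).
Pull out 2: since 17 ≡ 1 (mod 8), (2/17) = +1.
Reciprocity: 5 ≡ 1 and 17 ≡ 1 (mod 4), so (5/17) = +(17/5).
Reduce top mod 5: now compute (2/5).
Pull out 2: since 5 ≡ 5 (mod 8), (2/5) = -1.
Reached (1/5) = 1. Collecting the sign flips along the way, the symbol is -1.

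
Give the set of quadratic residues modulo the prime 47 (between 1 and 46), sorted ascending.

Square k = 1,…,23 (k and 47−k give the same square):
1²=1, 2²=4, 3²=9, 4²=16, 5²=25, 6²=36, 7²≡2, 8²≡17, 9²≡34, 10²≡6, 11²≡27, 12²≡3, 13²≡28, 14²≡8, 15²≡37, 16²≡21, 17²≡7, 18²≡42, 19²≡32, 20²≡24, 21²≡18, 22²≡14, 23²≡12 (mod 47).
So the quadratic residues mod 47 are {1, 2, 3, 4, 6, 7, 8, 9, 12, 14, 16, 17, 18, 21, 24, 25, 27, 28, 32, 34, 36, 37, 42}.

1, 2, 3, 4, 6, 7, 8, 9, 12, 14, 16, 17, 18, 21, 24, 25, 27, 28, 32, 34, 36, 37, 42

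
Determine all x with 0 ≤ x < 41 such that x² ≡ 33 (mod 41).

19, 22

41 ≡ 1 (mod 4), so we find a root by search.
Trying successive values, 19² = 361 ≡ 33 (mod 41). The other root is 41 − 19 = 22.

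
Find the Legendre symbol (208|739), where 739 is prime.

Euler's criterion: (208/739) ≡ 208^369 (mod 739).
208^2 ≡ 402 (mod 739)
208^4 ≡ 502 (mod 739)
208^8 ≡ 5 (mod 739)
208^16 ≡ 25 (mod 739)
208^32 ≡ 625 (mod 739)
208^64 ≡ 433 (mod 739)
208^128 ≡ 522 (mod 739)
208^256 ≡ 532 (mod 739)
208^369 = 208^(256+64+32+16+1) ≡ 738 (mod 739).
Result is 738 ≡ −1, so (208/739) = −1.

-1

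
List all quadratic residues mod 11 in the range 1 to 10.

Square k = 1,…,5 (k and 11−k give the same square):
1²=1, 2²=4, 3²=9, 4²≡5, 5²≡3 (mod 11).
So the quadratic residues mod 11 are {1, 3, 4, 5, 9}.

1 3 4 5 9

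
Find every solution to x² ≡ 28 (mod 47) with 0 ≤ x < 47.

13, 34

Since 47 ≡ 3 (mod 4), a square root of 28 is 28^((47+1)/4) = 28^12 mod 47.
Repeated squaring: 28^2≡32, 28^4≡37, 28^8≡6 (mod 47).
28^12 = 28^(8+4) ≡ 34 (mod 47).
Check: 34² = 1156 ≡ 28 (mod 47). The two roots are 13 and 34.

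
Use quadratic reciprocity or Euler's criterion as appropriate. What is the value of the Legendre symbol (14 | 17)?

-1

Pull out 2: since 17 ≡ 1 (mod 8), (2/17) = +1.
Reciprocity: 7 ≡ 3 and 17 ≡ 1 (mod 4), so (7/17) = +(17/7).
Reduce top mod 7: now compute (3/7).
Reciprocity: 3 ≡ 3 and 7 ≡ 3 (mod 4), so (3/7) = −(7/3).
Reduce top mod 3: now compute (1/3).
Reached (1/3) = 1. Collecting the sign flips along the way, the symbol is -1.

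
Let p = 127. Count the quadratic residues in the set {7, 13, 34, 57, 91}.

(7/127) = -1 → non-residue.
(13/127) = +1 → QR.
(34/127) = +1 → QR.
(57/127) = -1 → non-residue.
(91/127) = -1 → non-residue.
Total quadratic residues among the 5: 2.

2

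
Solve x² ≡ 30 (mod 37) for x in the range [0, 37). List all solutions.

17, 20

37 ≡ 1 (mod 4), so we find a root by search.
Trying successive values, 17² = 289 ≡ 30 (mod 37). The other root is 37 − 17 = 20.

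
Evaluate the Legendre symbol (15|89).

-1

Reciprocity: 15 ≡ 3 and 89 ≡ 1 (mod 4), so (15/89) = +(89/15).
Reduce top mod 15: now compute (14/15).
Pull out 2: since 15 ≡ 7 (mod 8), (2/15) = +1.
Reciprocity: 7 ≡ 3 and 15 ≡ 3 (mod 4), so (7/15) = −(15/7).
Reduce top mod 7: now compute (1/7).
Reached (1/7) = 1. Collecting the sign flips along the way, the symbol is -1.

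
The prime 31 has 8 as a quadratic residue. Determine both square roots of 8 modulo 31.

Since 31 ≡ 3 (mod 4), a square root of 8 is 8^((31+1)/4) = 8^8 mod 31.
Repeated squaring: 8^2≡2, 8^4≡4, 8^8≡16 (mod 31).
8^8 = 8^(8) ≡ 16 (mod 31).
Check: 16² = 256 ≡ 8 (mod 31). The two roots are 15 and 16.

15, 16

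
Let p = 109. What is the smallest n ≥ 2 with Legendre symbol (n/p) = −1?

2

(2/109) = −1, so 2 is the smallest positive non-residue mod 109.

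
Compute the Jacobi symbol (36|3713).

Pull out 2^2: since 3713 ≡ 1 (mod 8), (2/3713) = +1, so (2/3713)^2 = +1.
Reciprocity: 9 ≡ 1 and 3713 ≡ 1 (mod 4), so (9/3713) = +(3713/9).
Reduce top mod 9: now compute (5/9).
Reciprocity: 5 ≡ 1 and 9 ≡ 1 (mod 4), so (5/9) = +(9/5).
Reduce top mod 5: now compute (4/5).
Pull out 2^2: since 5 ≡ 5 (mod 8), (2/5) = -1, so (2/5)^2 = +1.
Reached (1/5) = 1. Collecting the sign flips along the way, the symbol is +1.

1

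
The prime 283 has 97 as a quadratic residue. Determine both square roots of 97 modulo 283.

83, 200

Since 283 ≡ 3 (mod 4), a square root of 97 is 97^((283+1)/4) = 97^71 mod 283.
Repeated squaring: 97^2≡70, 97^4≡89, 97^8≡280, 97^16≡9, 97^32≡81, 97^64≡52 (mod 283).
97^71 = 97^(64+4+2+1) ≡ 83 (mod 283).
Check: 83² = 6889 ≡ 97 (mod 283). The two roots are 83 and 200.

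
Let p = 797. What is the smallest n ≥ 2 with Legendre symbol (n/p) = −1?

(2/797) = −1, so 2 is the smallest positive non-residue mod 797.

2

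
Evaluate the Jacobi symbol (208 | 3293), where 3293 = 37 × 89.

Pull out 2^4: since 3293 ≡ 5 (mod 8), (2/3293) = -1, so (2/3293)^4 = +1.
Reciprocity: 13 ≡ 1 and 3293 ≡ 1 (mod 4), so (13/3293) = +(3293/13).
Reduce top mod 13: now compute (4/13).
Pull out 2^2: since 13 ≡ 5 (mod 8), (2/13) = -1, so (2/13)^2 = +1.
Reached (1/13) = 1. Collecting the sign flips along the way, the symbol is +1.

1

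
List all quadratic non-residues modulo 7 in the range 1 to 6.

3,5,6

Square k = 1,…,3 (k and 7−k give the same square):
1²=1, 2²=4, 3²≡2 (mod 7).
The residues are {1, 2, 4}; the non-residues are the remaining 3 nonzero classes.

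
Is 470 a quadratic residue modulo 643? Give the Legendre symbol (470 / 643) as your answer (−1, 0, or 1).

-1

Euler's criterion: (470/643) ≡ 470^321 (mod 643).
470^2 ≡ 351 (mod 643)
470^4 ≡ 388 (mod 643)
470^8 ≡ 82 (mod 643)
470^16 ≡ 294 (mod 643)
470^32 ≡ 274 (mod 643)
470^64 ≡ 488 (mod 643)
470^128 ≡ 234 (mod 643)
470^256 ≡ 101 (mod 643)
470^321 = 470^(256+64+1) ≡ 642 (mod 643).
Result is 642 ≡ −1, so (470/643) = −1.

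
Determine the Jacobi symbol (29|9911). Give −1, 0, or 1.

Reciprocity: 29 ≡ 1 and 9911 ≡ 3 (mod 4), so (29/9911) = +(9911/29).
Reduce top mod 29: now compute (22/29).
Pull out 2: since 29 ≡ 5 (mod 8), (2/29) = -1.
Reciprocity: 11 ≡ 3 and 29 ≡ 1 (mod 4), so (11/29) = +(29/11).
Reduce top mod 11: now compute (7/11).
Reciprocity: 7 ≡ 3 and 11 ≡ 3 (mod 4), so (7/11) = −(11/7).
Reduce top mod 7: now compute (4/7).
Pull out 2^2: since 7 ≡ 7 (mod 8), (2/7) = +1, so (2/7)^2 = +1.
Reached (1/7) = 1. Collecting the sign flips along the way, the symbol is +1.

1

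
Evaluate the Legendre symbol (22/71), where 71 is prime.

Pull out 2: since 71 ≡ 7 (mod 8), (2/71) = +1.
Reciprocity: 11 ≡ 3 and 71 ≡ 3 (mod 4), so (11/71) = −(71/11).
Reduce top mod 11: now compute (5/11).
Reciprocity: 5 ≡ 1 and 11 ≡ 3 (mod 4), so (5/11) = +(11/5).
Reduce top mod 5: now compute (1/5).
Reached (1/5) = 1. Collecting the sign flips along the way, the symbol is -1.

-1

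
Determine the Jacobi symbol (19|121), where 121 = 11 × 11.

Reciprocity: 19 ≡ 3 and 121 ≡ 1 (mod 4), so (19/121) = +(121/19).
Reduce top mod 19: now compute (7/19).
Reciprocity: 7 ≡ 3 and 19 ≡ 3 (mod 4), so (7/19) = −(19/7).
Reduce top mod 7: now compute (5/7).
Reciprocity: 5 ≡ 1 and 7 ≡ 3 (mod 4), so (5/7) = +(7/5).
Reduce top mod 5: now compute (2/5).
Pull out 2: since 5 ≡ 5 (mod 8), (2/5) = -1.
Reached (1/5) = 1. Collecting the sign flips along the way, the symbol is +1.

1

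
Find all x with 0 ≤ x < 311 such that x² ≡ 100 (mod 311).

Since 311 ≡ 3 (mod 4), a square root of 100 is 100^((311+1)/4) = 100^78 mod 311.
Repeated squaring: 100^2≡48, 100^4≡127, 100^8≡268, 100^16≡294, 100^32≡289, 100^64≡173 (mod 311).
100^78 = 100^(64+8+4+2) ≡ 10 (mod 311).
Check: 10² = 100 ≡ 100 (mod 311). The two roots are 10 and 301.

10, 301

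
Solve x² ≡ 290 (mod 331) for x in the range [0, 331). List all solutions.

Since 331 ≡ 3 (mod 4), a square root of 290 is 290^((331+1)/4) = 290^83 mod 331.
Repeated squaring: 290^2≡26, 290^4≡14, 290^8≡196, 290^16≡20, 290^32≡69, 290^64≡127 (mod 331).
290^83 = 290^(64+16+2+1) ≡ 271 (mod 331).
Check: 271² = 73441 ≡ 290 (mod 331). The two roots are 60 and 271.

60, 271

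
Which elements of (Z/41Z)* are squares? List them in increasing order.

1, 2, 4, 5, 8, 9, 10, 16, 18, 20, 21, 23, 25, 31, 32, 33, 36, 37, 39, 40

Square k = 1,…,20 (k and 41−k give the same square):
1²=1, 2²=4, 3²=9, 4²=16, 5²=25, 6²=36, 7²≡8, 8²≡23, 9²≡40, 10²≡18, 11²≡39, 12²≡21, 13²≡5, 14²≡32, 15²≡20, 16²≡10, 17²≡2, 18²≡37, 19²≡33, 20²≡31 (mod 41).
So the quadratic residues mod 41 are {1, 2, 4, 5, 8, 9, 10, 16, 18, 20, 21, 23, 25, 31, 32, 33, 36, 37, 39, 40}.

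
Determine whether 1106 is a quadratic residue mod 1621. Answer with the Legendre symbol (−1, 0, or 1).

Pull out 2: since 1621 ≡ 5 (mod 8), (2/1621) = -1.
Reciprocity: 553 ≡ 1 and 1621 ≡ 1 (mod 4), so (553/1621) = +(1621/553).
Reduce top mod 553: now compute (515/553).
Reciprocity: 515 ≡ 3 and 553 ≡ 1 (mod 4), so (515/553) = +(553/515).
Reduce top mod 515: now compute (38/515).
Pull out 2: since 515 ≡ 3 (mod 8), (2/515) = -1.
Reciprocity: 19 ≡ 3 and 515 ≡ 3 (mod 4), so (19/515) = −(515/19).
Reduce top mod 19: now compute (2/19).
Pull out 2: since 19 ≡ 3 (mod 8), (2/19) = -1.
Reached (1/19) = 1. Collecting the sign flips along the way, the symbol is +1.

1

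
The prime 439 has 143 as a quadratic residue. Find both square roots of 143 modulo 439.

99, 340

Since 439 ≡ 3 (mod 4), a square root of 143 is 143^((439+1)/4) = 143^110 mod 439.
Repeated squaring: 143^2≡255, 143^4≡53, 143^8≡175, 143^16≡334, 143^32≡50, 143^64≡305 (mod 439).
143^110 = 143^(64+32+8+4+2) ≡ 99 (mod 439).
Check: 99² = 9801 ≡ 143 (mod 439). The two roots are 99 and 340.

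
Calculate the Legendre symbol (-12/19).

1

Euler's criterion: (-12/19) ≡ 7^9 (mod 19).
7^2 ≡ 11 (mod 19)
7^4 ≡ 7 (mod 19)
7^8 ≡ 11 (mod 19)
7^9 = 7^(8+1) ≡ 1 (mod 19).
Result is 1, so (-12/19) = 1.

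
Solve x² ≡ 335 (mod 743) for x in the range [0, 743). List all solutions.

Since 743 ≡ 3 (mod 4), a square root of 335 is 335^((743+1)/4) = 335^186 mod 743.
Repeated squaring: 335^2≡32, 335^4≡281, 335^8≡203, 335^16≡344, 335^32≡199, 335^64≡222, 335^128≡246 (mod 743).
335^186 = 335^(128+32+16+8+2) ≡ 132 (mod 743).
Check: 132² = 17424 ≡ 335 (mod 743). The two roots are 132 and 611.

132, 611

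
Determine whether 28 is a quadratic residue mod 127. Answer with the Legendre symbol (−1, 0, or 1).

Euler's criterion: (28/127) ≡ 28^63 (mod 127).
28^2 ≡ 22 (mod 127)
28^4 ≡ 103 (mod 127)
28^8 ≡ 68 (mod 127)
28^16 ≡ 52 (mod 127)
28^32 ≡ 37 (mod 127)
28^63 = 28^(32+16+8+4+2+1) ≡ 126 (mod 127).
Result is 126 ≡ −1, so (28/127) = −1.

-1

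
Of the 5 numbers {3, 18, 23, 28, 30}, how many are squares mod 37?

(3/37) = +1 → QR.
(18/37) = -1 → non-residue.
(23/37) = -1 → non-residue.
(28/37) = +1 → QR.
(30/37) = +1 → QR.
Total quadratic residues among the 5: 3.

3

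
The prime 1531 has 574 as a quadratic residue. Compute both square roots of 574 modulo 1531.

724, 807

Since 1531 ≡ 3 (mod 4), a square root of 574 is 574^((1531+1)/4) = 574^383 mod 1531.
Repeated squaring: 574^2≡311, 574^4≡268, 574^8≡1398, 574^16≡848, 574^32≡1065, 574^64≡1285, 574^128≡807, 574^256≡574 (mod 1531).
574^383 = 574^(256+64+32+16+8+4+2+1) ≡ 807 (mod 1531).
Check: 807² = 651249 ≡ 574 (mod 1531). The two roots are 724 and 807.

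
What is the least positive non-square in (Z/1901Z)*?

(2/1901) = −1, so 2 is the smallest positive non-residue mod 1901.

2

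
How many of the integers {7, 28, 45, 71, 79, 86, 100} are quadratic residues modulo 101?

4

(7/101) = -1 → non-residue.
(28/101) = -1 → non-residue.
(45/101) = +1 → QR.
(71/101) = +1 → QR.
(79/101) = +1 → QR.
(86/101) = -1 → non-residue.
(100/101) = +1 → QR.
Total quadratic residues among the 7: 4.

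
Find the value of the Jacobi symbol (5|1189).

Reciprocity: 5 ≡ 1 and 1189 ≡ 1 (mod 4), so (5/1189) = +(1189/5).
Reduce top mod 5: now compute (4/5).
Pull out 2^2: since 5 ≡ 5 (mod 8), (2/5) = -1, so (2/5)^2 = +1.
Reached (1/5) = 1. Collecting the sign flips along the way, the symbol is +1.

1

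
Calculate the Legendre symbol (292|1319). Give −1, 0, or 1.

Pull out 2^2: since 1319 ≡ 7 (mod 8), (2/1319) = +1, so (2/1319)^2 = +1.
Reciprocity: 73 ≡ 1 and 1319 ≡ 3 (mod 4), so (73/1319) = +(1319/73).
Reduce top mod 73: now compute (5/73).
Reciprocity: 5 ≡ 1 and 73 ≡ 1 (mod 4), so (5/73) = +(73/5).
Reduce top mod 5: now compute (3/5).
Reciprocity: 3 ≡ 3 and 5 ≡ 1 (mod 4), so (3/5) = +(5/3).
Reduce top mod 3: now compute (2/3).
Pull out 2: since 3 ≡ 3 (mod 8), (2/3) = -1.
Reached (1/3) = 1. Collecting the sign flips along the way, the symbol is -1.

-1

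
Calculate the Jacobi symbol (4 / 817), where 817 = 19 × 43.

Pull out 2^2: since 817 ≡ 1 (mod 8), (2/817) = +1, so (2/817)^2 = +1.
Reached (1/817) = 1. Collecting the sign flips along the way, the symbol is +1.

1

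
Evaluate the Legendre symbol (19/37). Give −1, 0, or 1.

-1

Reciprocity: 19 ≡ 3 and 37 ≡ 1 (mod 4), so (19/37) = +(37/19).
Reduce top mod 19: now compute (18/19).
Pull out 2: since 19 ≡ 3 (mod 8), (2/19) = -1.
Reciprocity: 9 ≡ 1 and 19 ≡ 3 (mod 4), so (9/19) = +(19/9).
Reduce top mod 9: now compute (1/9).
Reached (1/9) = 1. Collecting the sign flips along the way, the symbol is -1.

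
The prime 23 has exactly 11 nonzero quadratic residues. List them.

Square k = 1,…,11 (k and 23−k give the same square):
1²=1, 2²=4, 3²=9, 4²=16, 5²≡2, 6²≡13, 7²≡3, 8²≡18, 9²≡12, 10²≡8, 11²≡6 (mod 23).
So the quadratic residues mod 23 are {1, 2, 3, 4, 6, 8, 9, 12, 13, 16, 18}.

1,2,3,4,6,8,9,12,13,16,18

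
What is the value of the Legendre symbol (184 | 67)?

-1

Euler's criterion: (184/67) ≡ 50^33 (mod 67).
50^2 ≡ 21 (mod 67)
50^4 ≡ 39 (mod 67)
50^8 ≡ 47 (mod 67)
50^16 ≡ 65 (mod 67)
50^32 ≡ 4 (mod 67)
50^33 = 50^(32+1) ≡ 66 (mod 67).
Result is 66 ≡ −1, so (184/67) = −1.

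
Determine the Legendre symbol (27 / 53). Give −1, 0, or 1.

-1

Reciprocity: 27 ≡ 3 and 53 ≡ 1 (mod 4), so (27/53) = +(53/27).
Reduce top mod 27: now compute (26/27).
Pull out 2: since 27 ≡ 3 (mod 8), (2/27) = -1.
Reciprocity: 13 ≡ 1 and 27 ≡ 3 (mod 4), so (13/27) = +(27/13).
Reduce top mod 13: now compute (1/13).
Reached (1/13) = 1. Collecting the sign flips along the way, the symbol is -1.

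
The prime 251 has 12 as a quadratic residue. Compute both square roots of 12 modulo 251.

Since 251 ≡ 3 (mod 4), a square root of 12 is 12^((251+1)/4) = 12^63 mod 251.
Repeated squaring: 12^2≡144, 12^4≡154, 12^8≡122, 12^16≡75, 12^32≡103 (mod 251).
12^63 = 12^(32+16+8+4+2+1) ≡ 152 (mod 251).
Check: 152² = 23104 ≡ 12 (mod 251). The two roots are 99 and 152.

99, 152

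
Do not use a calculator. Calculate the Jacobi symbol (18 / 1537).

1

Pull out 2: since 1537 ≡ 1 (mod 8), (2/1537) = +1.
Reciprocity: 9 ≡ 1 and 1537 ≡ 1 (mod 4), so (9/1537) = +(1537/9).
Reduce top mod 9: now compute (7/9).
Reciprocity: 7 ≡ 3 and 9 ≡ 1 (mod 4), so (7/9) = +(9/7).
Reduce top mod 7: now compute (2/7).
Pull out 2: since 7 ≡ 7 (mod 8), (2/7) = +1.
Reached (1/7) = 1. Collecting the sign flips along the way, the symbol is +1.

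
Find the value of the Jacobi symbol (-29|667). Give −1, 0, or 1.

0

First reduce: -29 ≡ 638 (mod 667).
Pull out 2: since 667 ≡ 3 (mod 8), (2/667) = -1.
Reciprocity: 319 ≡ 3 and 667 ≡ 3 (mod 4), so (319/667) = −(667/319).
Reduce top mod 319: now compute (29/319).
Reciprocity: 29 ≡ 1 and 319 ≡ 3 (mod 4), so (29/319) = +(319/29).
Reduce top mod 29: now compute (0/29).
Top reduces to 0: gcd > 1, so the symbol is 0.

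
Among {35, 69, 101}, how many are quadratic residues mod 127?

2

(35/127) = +1 → QR.
(69/127) = +1 → QR.
(101/127) = -1 → non-residue.
Total quadratic residues among the 3: 2.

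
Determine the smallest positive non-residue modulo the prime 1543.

(2/1543) = +1, so 2 is a residue.
(3/1543) = −1, so 3 is the smallest positive non-residue mod 1543.

3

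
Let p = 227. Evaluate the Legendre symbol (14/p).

-1

Euler's criterion: (14/227) ≡ 14^113 (mod 227).
14^2 ≡ 196 (mod 227)
14^4 ≡ 53 (mod 227)
14^8 ≡ 85 (mod 227)
14^16 ≡ 188 (mod 227)
14^32 ≡ 159 (mod 227)
14^64 ≡ 84 (mod 227)
14^113 = 14^(64+32+16+1) ≡ 226 (mod 227).
Result is 226 ≡ −1, so (14/227) = −1.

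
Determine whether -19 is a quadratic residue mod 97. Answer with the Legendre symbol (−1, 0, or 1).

First reduce: -19 ≡ 78 (mod 97).
Pull out 2: since 97 ≡ 1 (mod 8), (2/97) = +1.
Reciprocity: 39 ≡ 3 and 97 ≡ 1 (mod 4), so (39/97) = +(97/39).
Reduce top mod 39: now compute (19/39).
Reciprocity: 19 ≡ 3 and 39 ≡ 3 (mod 4), so (19/39) = −(39/19).
Reduce top mod 19: now compute (1/19).
Reached (1/19) = 1. Collecting the sign flips along the way, the symbol is -1.

-1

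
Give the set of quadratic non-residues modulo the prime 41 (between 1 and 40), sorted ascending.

3 6 7 11 12 13 14 15 17 19 22 24 26 27 28 29 30 34 35 38

Square k = 1,…,20 (k and 41−k give the same square):
1²=1, 2²=4, 3²=9, 4²=16, 5²=25, 6²=36, 7²≡8, 8²≡23, 9²≡40, 10²≡18, 11²≡39, 12²≡21, 13²≡5, 14²≡32, 15²≡20, 16²≡10, 17²≡2, 18²≡37, 19²≡33, 20²≡31 (mod 41).
The residues are {1, 2, 4, 5, 8, 9, 10, 16, 18, 20, 21, 23, 25, 31, 32, 33, 36, 37, 39, 40}; the non-residues are the remaining 20 nonzero classes.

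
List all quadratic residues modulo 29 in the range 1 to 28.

1 4 5 6 7 9 13 16 20 22 23 24 25 28

Square k = 1,…,14 (k and 29−k give the same square):
1²=1, 2²=4, 3²=9, 4²=16, 5²=25, 6²≡7, 7²≡20, 8²≡6, 9²≡23, 10²≡13, 11²≡5, 12²≡28, 13²≡24, 14²≡22 (mod 29).
So the quadratic residues mod 29 are {1, 4, 5, 6, 7, 9, 13, 16, 20, 22, 23, 24, 25, 28}.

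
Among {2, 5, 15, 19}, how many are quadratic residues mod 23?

1

(2/23) = +1 → QR.
(5/23) = -1 → non-residue.
(15/23) = -1 → non-residue.
(19/23) = -1 → non-residue.
Total quadratic residues among the 4: 1.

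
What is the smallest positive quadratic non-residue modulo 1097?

(2/1097) = +1, so 2 is a residue.
(3/1097) = −1, so 3 is the smallest positive non-residue mod 1097.

3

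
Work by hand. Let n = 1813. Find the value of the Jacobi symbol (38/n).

1

Pull out 2: since 1813 ≡ 5 (mod 8), (2/1813) = -1.
Reciprocity: 19 ≡ 3 and 1813 ≡ 1 (mod 4), so (19/1813) = +(1813/19).
Reduce top mod 19: now compute (8/19).
Pull out 2^3: since 19 ≡ 3 (mod 8), (2/19) = -1, so (2/19)^3 = -1.
Reached (1/19) = 1. Collecting the sign flips along the way, the symbol is +1.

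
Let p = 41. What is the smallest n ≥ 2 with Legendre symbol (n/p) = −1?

(2/41) = +1, so 2 is a residue.
(3/41) = −1, so 3 is the smallest positive non-residue mod 41.

3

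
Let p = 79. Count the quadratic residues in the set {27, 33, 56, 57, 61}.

0

(27/79) = -1 → non-residue.
(33/79) = -1 → non-residue.
(56/79) = -1 → non-residue.
(57/79) = -1 → non-residue.
(61/79) = -1 → non-residue.
Total quadratic residues among the 5: 0.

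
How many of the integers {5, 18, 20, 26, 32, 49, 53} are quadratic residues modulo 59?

(5/59) = +1 → QR.
(18/59) = -1 → non-residue.
(20/59) = +1 → QR.
(26/59) = +1 → QR.
(32/59) = -1 → non-residue.
(49/59) = +1 → QR.
(53/59) = +1 → QR.
Total quadratic residues among the 7: 5.

5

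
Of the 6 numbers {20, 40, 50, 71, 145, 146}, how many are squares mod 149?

2

(20/149) = +1 → QR.
(40/149) = -1 → non-residue.
(50/149) = -1 → non-residue.
(71/149) = -1 → non-residue.
(145/149) = +1 → QR.
(146/149) = -1 → non-residue.
Total quadratic residues among the 6: 2.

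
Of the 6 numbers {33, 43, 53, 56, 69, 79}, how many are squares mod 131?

3

(33/131) = +1 → QR.
(43/131) = +1 → QR.
(53/131) = +1 → QR.
(56/131) = -1 → non-residue.
(69/131) = -1 → non-residue.
(79/131) = -1 → non-residue.
Total quadratic residues among the 6: 3.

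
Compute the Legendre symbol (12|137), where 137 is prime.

-1

Euler's criterion: (12/137) ≡ 12^68 (mod 137).
12^2 ≡ 7 (mod 137)
12^4 ≡ 49 (mod 137)
12^8 ≡ 72 (mod 137)
12^16 ≡ 115 (mod 137)
12^32 ≡ 73 (mod 137)
12^64 ≡ 123 (mod 137)
12^68 = 12^(64+4) ≡ 136 (mod 137).
Result is 136 ≡ −1, so (12/137) = −1.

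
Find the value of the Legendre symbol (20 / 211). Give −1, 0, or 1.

Euler's criterion: (20/211) ≡ 20^105 (mod 211).
20^2 ≡ 189 (mod 211)
20^4 ≡ 62 (mod 211)
20^8 ≡ 46 (mod 211)
20^16 ≡ 6 (mod 211)
20^32 ≡ 36 (mod 211)
20^64 ≡ 30 (mod 211)
20^105 = 20^(64+32+8+1) ≡ 1 (mod 211).
Result is 1, so (20/211) = 1.

1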